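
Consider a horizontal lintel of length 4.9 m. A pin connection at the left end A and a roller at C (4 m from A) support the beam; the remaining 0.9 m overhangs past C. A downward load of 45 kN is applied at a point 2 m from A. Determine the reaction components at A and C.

Taking moments about A: C_y·4 − 45·2 = 0 → C_y = 90/4 = 22.50 kN.
ΣF_y = 0: A_y + 22.5 − 45 = 0 → A_y = 22.50 kN.
ΣF_x = 0: no horizontal applied forces, so A_x = 0.

A_x = 0, A_y = 22.50 kN, C_y = 22.50 kN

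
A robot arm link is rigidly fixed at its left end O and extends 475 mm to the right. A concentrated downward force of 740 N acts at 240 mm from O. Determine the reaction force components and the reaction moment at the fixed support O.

O_x = 0, O_y = 740.0 N, M_O = 177600 N·mm

ΣF_x = 0: O_x = 0.
ΣF_y = 0: O_y − 740 = 0 → O_y = 740.0 N.
ΣM about O: M_O − 740·240 = 0 → M_O = 177600 N·mm.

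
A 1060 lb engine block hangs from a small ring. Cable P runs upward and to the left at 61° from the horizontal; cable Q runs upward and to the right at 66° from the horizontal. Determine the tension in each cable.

ΣF_x = 0: −T_P·cos61° + T_Q·cos66° = 0 → T_Q = 1.19195·T_P.
ΣF_y = 0: T_P·sin61° + T_Q·sin66° = 1060.
Substitute: T_P·(0.87462 + 1.19195·0.913545) = 1060 → T_P = 539.847 ≈ 539.8 lb.
Then T_Q = 1.19195 × 539.847 = 643.5 lb.

T_P = 539.8 lb, T_Q = 643.5 lb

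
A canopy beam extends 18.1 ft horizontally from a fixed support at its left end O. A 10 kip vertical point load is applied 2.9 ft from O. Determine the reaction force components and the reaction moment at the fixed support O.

O_x = 0, O_y = 10.00 kip, M_O = 29.00 kip·ft

ΣF_x = 0: O_x = 0.
ΣF_y = 0: O_y − 10 = 0 → O_y = 10.00 kip.
ΣM about O: M_O − 10·2.9 = 0 → M_O = 29.00 kip·ft.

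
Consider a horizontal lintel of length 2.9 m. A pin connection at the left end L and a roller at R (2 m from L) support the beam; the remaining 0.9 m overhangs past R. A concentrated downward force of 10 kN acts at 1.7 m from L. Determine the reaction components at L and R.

Moments about L: R_y·2 − 10·1.7 = 0 → R_y = 17/2 = 8.500 kN.
ΣF_y = 0: L_y + 8.5 − 10 = 0 → L_y = 1.500 kN.
ΣF_x = 0: no horizontal applied forces, so L_x = 0.

L_x = 0, L_y = 1.500 kN, R_y = 8.500 kN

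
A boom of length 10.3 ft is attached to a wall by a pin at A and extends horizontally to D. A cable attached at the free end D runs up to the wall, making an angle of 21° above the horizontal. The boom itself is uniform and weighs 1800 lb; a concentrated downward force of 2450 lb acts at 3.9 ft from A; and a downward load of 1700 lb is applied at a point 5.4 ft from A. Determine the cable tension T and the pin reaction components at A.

T = 7587 lb, A_x = 7083 lb, A_y = 3231 lb

ΣM about A: T·sin21°·10.3 − 1800·5.15 − 2450·3.9 − 1700·5.4 = 0 → T = 28005/(10.3·0.358368) = 7586.98 ≈ 7587 lb.
ΣF_x = 0: A_x − T·cos21° = 0 → A_x = 7586.98 × 0.93358 = 7083 lb.
ΣF_y = 0: A_y + T·sin21° − 1800 − 2450 − 1700 = 0 → A_y = 5950 − 7586.98 × 0.358368 = 3231 lb.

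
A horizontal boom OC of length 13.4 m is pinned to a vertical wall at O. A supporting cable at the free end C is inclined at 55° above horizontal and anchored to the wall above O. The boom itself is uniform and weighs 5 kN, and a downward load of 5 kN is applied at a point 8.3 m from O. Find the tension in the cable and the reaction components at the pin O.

T = 6.833 kN, O_x = 3.919 kN, O_y = 4.403 kN

ΣM about O: T·sin55°·13.4 − 5·6.7 − 5·8.3 = 0 → T = 75/(13.4·0.819152) = 6.83269 ≈ 6.833 kN.
ΣF_x = 0: O_x − T·cos55° = 0 → O_x = 6.83269 × 0.573576 = 3.919 kN.
ΣF_y = 0: O_y + T·sin55° − 5 − 5 = 0 → O_y = 10 − 6.83269 × 0.819152 = 4.403 kN.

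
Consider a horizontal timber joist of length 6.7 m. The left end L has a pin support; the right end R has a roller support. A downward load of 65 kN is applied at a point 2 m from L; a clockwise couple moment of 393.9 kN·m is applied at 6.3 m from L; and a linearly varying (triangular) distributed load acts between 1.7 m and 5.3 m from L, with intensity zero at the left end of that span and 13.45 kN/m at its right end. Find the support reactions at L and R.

L_x = 0, L_y = -3.799 kN, R_y = 93.01 kN

Resultant of the triangular load: ½ × 13.45 × 3.6 = 24.21 kN, acting at 4.1 m from L (one-third of the span from the peak).
Taking moments about L: R_y·6.7 − 65·2 − 393.9 − (½·13.45·3.6)·4.1 = 0 → R_y = 623.161/6.7 = 93.0091 ≈ 93.01 kN.
ΣF_y = 0: L_y + 93.0091 − 65 − ½·13.45·3.6 = 0 → L_y = -3.799 kN.
ΣF_x = 0: no horizontal applied forces, so L_x = 0.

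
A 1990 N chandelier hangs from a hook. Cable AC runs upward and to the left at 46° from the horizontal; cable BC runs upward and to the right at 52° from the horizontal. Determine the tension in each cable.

ΣF_x = 0: −T_AC·cos46° + T_BC·cos52° = 0 → T_BC = 1.12831·T_AC.
ΣF_y = 0: T_AC·sin46° + T_BC·sin52° = 1990.
Substitute: T_AC·(0.71934 + 1.12831·0.788011) = 1990 → T_AC = 1237.21 ≈ 1237 N.
Then T_BC = 1.12831 × 1237.21 = 1396 N.

T_AC = 1237 N, T_BC = 1396 N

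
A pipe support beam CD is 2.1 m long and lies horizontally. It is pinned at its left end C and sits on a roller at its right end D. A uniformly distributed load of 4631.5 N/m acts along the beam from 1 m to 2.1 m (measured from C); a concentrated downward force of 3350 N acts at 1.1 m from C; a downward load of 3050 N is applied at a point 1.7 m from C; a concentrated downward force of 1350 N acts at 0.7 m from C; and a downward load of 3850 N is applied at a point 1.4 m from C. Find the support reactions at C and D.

Resultant of the distributed load: 4631.5 × 1.1 = 5094.65 N at 1.55 m from C.
Taking moments about C: D_y·2.1 − (4631.5·1.1)·1.55 − 3350·1.1 − 3050·1.7 − 1350·0.7 − 3850·1.4 = 0 → D_y = 23101.7075/2.1 = 11000.8 ≈ 11000 N.
ΣF_y = 0: C_y + 11000.8 − 4631.5·1.1 − 3350 − 3050 − 1350 − 3850 = 0 → C_y = 5694 N.
ΣF_x = 0: no horizontal applied forces, so C_x = 0.

C_x = 0, C_y = 5694 N, D_y = 11000 N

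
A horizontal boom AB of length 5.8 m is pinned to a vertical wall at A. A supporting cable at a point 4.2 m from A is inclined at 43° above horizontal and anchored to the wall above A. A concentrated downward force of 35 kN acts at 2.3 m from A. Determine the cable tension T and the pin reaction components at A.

ΣM about A: T·sin43°·4.2 − 35·2.3 = 0 → T = 80.5/(4.2·0.681998) = 28.1037 ≈ 28.10 kN.
ΣF_x = 0: A_x − T·cos43° = 0 → A_x = 28.1037 × 0.731354 = 20.55 kN.
ΣF_y = 0: A_y + T·sin43° − 35 = 0 → A_y = 35 − 28.1037 × 0.681998 = 15.83 kN.

T = 28.10 kN, A_x = 20.55 kN, A_y = 15.83 kN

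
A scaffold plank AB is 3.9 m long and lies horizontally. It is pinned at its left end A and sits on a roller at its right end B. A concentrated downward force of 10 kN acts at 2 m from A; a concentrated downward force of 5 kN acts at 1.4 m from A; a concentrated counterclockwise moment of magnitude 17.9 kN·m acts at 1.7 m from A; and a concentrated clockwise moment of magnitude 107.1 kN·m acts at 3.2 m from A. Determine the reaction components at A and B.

A_x = 0, A_y = -14.79 kN, B_y = 29.79 kN

Moments about A: B_y·3.9 − 10·2 − 5·1.4 + 17.9 − 107.1 = 0 → B_y = 116.2/3.9 = 29.7949 ≈ 29.79 kN.
ΣF_y = 0: A_y + 29.7949 − 10 − 5 = 0 → A_y = -14.79 kN.
ΣF_x = 0: no horizontal applied forces, so A_x = 0.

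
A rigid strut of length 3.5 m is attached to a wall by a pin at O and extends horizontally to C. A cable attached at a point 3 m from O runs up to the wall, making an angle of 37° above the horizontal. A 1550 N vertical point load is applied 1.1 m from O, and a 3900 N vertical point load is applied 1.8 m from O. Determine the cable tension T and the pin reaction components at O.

ΣM about O: T·sin37°·3 − 1550·1.1 − 3900·1.8 = 0 → T = 8725/(3·0.601815) = 4832.6 ≈ 4833 N.
ΣF_x = 0: O_x − T·cos37° = 0 → O_x = 4832.6 × 0.798636 = 3859 N.
ΣF_y = 0: O_y + T·sin37° − 1550 − 3900 = 0 → O_y = 5450 − 4832.6 × 0.601815 = 2542 N.

T = 4833 N, O_x = 3859 N, O_y = 2542 N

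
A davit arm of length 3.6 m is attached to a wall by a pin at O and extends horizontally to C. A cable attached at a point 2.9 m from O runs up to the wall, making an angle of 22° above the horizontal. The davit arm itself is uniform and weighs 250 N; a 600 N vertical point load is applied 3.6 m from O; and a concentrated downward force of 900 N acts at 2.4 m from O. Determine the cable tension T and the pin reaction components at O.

ΣM about O: T·sin22°·2.9 − 250·1.8 − 600·3.6 − 900·2.4 = 0 → T = 4770/(2.9·0.374607) = 4390.81 ≈ 4391 N.
ΣF_x = 0: O_x − T·cos22° = 0 → O_x = 4390.81 × 0.927184 = 4071 N.
ΣF_y = 0: O_y + T·sin22° − 250 − 600 − 900 = 0 → O_y = 1750 − 4390.81 × 0.374607 = 105.2 N.

T = 4391 N, O_x = 4071 N, O_y = 105.2 N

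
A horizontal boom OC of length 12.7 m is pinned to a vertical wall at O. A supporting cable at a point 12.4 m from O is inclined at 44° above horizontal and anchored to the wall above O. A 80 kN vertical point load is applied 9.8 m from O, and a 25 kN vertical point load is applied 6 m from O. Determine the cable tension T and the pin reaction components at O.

ΣM about O: T·sin44°·12.4 − 80·9.8 − 25·6 = 0 → T = 934/(12.4·0.694658) = 108.431 ≈ 108.4 kN.
ΣF_x = 0: O_x − T·cos44° = 0 → O_x = 108.431 × 0.71934 = 78.00 kN.
ΣF_y = 0: O_y + T·sin44° − 80 − 25 = 0 → O_y = 105 − 108.431 × 0.694658 = 29.68 kN.

T = 108.4 kN, O_x = 78.00 kN, O_y = 29.68 kN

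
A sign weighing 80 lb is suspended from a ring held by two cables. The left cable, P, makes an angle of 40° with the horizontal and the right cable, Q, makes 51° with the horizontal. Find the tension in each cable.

T_P = 50.35 lb, T_Q = 61.29 lb

ΣF_x = 0: −T_P·cos40° + T_Q·cos51° = 0 → T_Q = 1.21726·T_P.
ΣF_y = 0: T_P·sin40° + T_Q·sin51° = 80.
Substitute: T_P·(0.642788 + 1.21726·0.777146) = 80 → T_P = 50.3532 ≈ 50.35 lb.
Then T_Q = 1.21726 × 50.3532 = 61.29 lb.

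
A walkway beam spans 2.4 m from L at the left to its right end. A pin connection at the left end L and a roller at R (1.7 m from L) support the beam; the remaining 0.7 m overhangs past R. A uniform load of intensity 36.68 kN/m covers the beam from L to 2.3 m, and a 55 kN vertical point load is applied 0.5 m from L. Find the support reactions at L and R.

L_x = 0, L_y = 66.12 kN, R_y = 73.25 kN

Resultant of the distributed load: 36.68 × 2.3 = 84.364 kN at 1.15 m from L.
ΣM about L: R_y·1.7 − (36.68·2.3)·1.15 − 55·0.5 = 0 → R_y = 124.5186/1.7 = 73.2462 ≈ 73.25 kN.
ΣF_y = 0: L_y + 73.2462 − 36.68·2.3 − 55 = 0 → L_y = 66.12 kN.
ΣF_x = 0: no horizontal applied forces, so L_x = 0.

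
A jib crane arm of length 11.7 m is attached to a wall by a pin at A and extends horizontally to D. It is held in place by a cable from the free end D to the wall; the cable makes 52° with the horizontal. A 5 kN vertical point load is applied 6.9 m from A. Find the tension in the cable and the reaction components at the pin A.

T = 3.742 kN, A_x = 2.304 kN, A_y = 2.051 kN

ΣM about A: T·sin52°·11.7 − 5·6.9 = 0 → T = 34.5/(11.7·0.788011) = 3.74198 ≈ 3.742 kN.
ΣF_x = 0: A_x − T·cos52° = 0 → A_x = 3.74198 × 0.615661 = 2.304 kN.
ΣF_y = 0: A_y + T·sin52° − 5 = 0 → A_y = 5 − 3.74198 × 0.788011 = 2.051 kN.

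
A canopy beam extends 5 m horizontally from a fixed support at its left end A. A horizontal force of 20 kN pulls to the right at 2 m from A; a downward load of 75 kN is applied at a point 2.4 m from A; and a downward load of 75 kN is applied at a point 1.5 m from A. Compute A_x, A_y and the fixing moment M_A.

ΣF_x = 0: A_x + 20 = 0 → A_x = -20.00 kN.
ΣF_y = 0: A_y − 75 − 75 = 0 → A_y = 150.0 kN.
ΣM about A: M_A − 75·2.4 − 75·1.5 = 0 → M_A = 292.5 kN·m.

A_x = -20.00 kN, A_y = 150.0 kN, M_A = 292.5 kN·m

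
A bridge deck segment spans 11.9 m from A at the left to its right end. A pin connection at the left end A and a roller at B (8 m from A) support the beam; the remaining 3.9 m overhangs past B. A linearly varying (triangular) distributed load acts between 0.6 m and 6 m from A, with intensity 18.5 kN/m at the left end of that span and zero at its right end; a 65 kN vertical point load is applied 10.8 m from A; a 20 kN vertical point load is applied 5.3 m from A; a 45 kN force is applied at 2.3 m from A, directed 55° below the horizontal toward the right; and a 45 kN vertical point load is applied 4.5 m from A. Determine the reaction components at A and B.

Resultant of the triangular load: ½ × 18.5 × 5.4 = 49.95 kN, acting at 2.4 m from A (one-third of the span from the peak).
Moments about A: B_y·8 − (½·18.5·5.4)·2.4 − 65·10.8 − 20·5.3 − 45·sin55°·2.3 − 45·4.5 = 0 → B_y = 1215.16/8 = 151.895 ≈ 151.9 kN.
ΣF_y = 0: A_y + 151.895 − ½·18.5·5.4 − 65 − 20 − 45·sin55° − 45 = 0 → A_y = 64.92 kN.
ΣF_x = 0: A_x + 45·cos55° = 0 → A_x = -25.81 kN.

A_x = -25.81 kN, A_y = 64.92 kN, B_y = 151.9 kN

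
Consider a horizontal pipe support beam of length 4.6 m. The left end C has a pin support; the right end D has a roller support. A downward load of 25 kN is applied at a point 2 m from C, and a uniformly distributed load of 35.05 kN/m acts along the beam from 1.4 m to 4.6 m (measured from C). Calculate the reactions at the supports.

C_x = 0, C_y = 53.14 kN, D_y = 84.02 kN

Resultant of the distributed load: 35.05 × 3.2 = 112.16 kN at 3 m from C.
Taking moments about C: D_y·4.6 − 25·2 − (35.05·3.2)·3 = 0 → D_y = 386.48/4.6 = 84.0174 ≈ 84.02 kN.
ΣF_y = 0: C_y + 84.0174 − 25 − 35.05·3.2 = 0 → C_y = 53.14 kN.
ΣF_x = 0: no horizontal applied forces, so C_x = 0.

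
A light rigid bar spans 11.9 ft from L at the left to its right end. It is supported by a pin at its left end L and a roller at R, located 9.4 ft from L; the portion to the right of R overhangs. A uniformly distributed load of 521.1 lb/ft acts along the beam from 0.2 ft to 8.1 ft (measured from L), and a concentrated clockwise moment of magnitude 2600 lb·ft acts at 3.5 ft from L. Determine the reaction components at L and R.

Resultant of the distributed load: 521.1 × 7.9 = 4116.69 lb at 4.15 ft from L.
ΣM about L: R_y·9.4 − (521.1·7.9)·4.15 − 2600 = 0 → R_y = 19684.2635/9.4 = 2094.07 ≈ 2094 lb.
ΣF_y = 0: L_y + 2094.07 − 521.1·7.9 = 0 → L_y = 2023 lb.
ΣF_x = 0: no horizontal applied forces, so L_x = 0.

L_x = 0, L_y = 2023 lb, R_y = 2094 lb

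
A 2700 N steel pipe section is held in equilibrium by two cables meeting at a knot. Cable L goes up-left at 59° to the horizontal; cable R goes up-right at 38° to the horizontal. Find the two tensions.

T_L = 2144 N, T_R = 1401 N

ΣF_x = 0: −T_L·cos59° + T_R·cos38° = 0 → T_R = 0.653593·T_L.
ΣF_y = 0: T_L·sin59° + T_R·sin38° = 2700.
Substitute: T_L·(0.857167 + 0.653593·0.615661) = 2700 → T_L = 2143.61 ≈ 2144 N.
Then T_R = 0.653593 × 2143.61 = 1401 N.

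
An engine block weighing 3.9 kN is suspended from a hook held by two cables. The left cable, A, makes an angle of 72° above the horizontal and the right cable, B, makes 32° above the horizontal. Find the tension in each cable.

T_A = 3.409 kN, T_B = 1.242 kN

ΣF_x = 0: −T_A·cos72° + T_B·cos32° = 0 → T_B = 0.364386·T_A.
ΣF_y = 0: T_A·sin72° + T_B·sin32° = 3.9.
Substitute: T_A·(0.951057 + 0.364386·0.529919) = 3.9 → T_A = 3.40864 ≈ 3.409 kN.
Then T_B = 0.364386 × 3.40864 = 1.242 kN.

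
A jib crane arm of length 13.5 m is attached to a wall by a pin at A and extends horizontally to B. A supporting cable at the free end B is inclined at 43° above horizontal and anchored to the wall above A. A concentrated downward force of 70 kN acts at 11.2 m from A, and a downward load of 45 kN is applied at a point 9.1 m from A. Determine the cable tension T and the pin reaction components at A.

ΣM about A: T·sin43°·13.5 − 70·11.2 − 45·9.1 = 0 → T = 1193.5/(13.5·0.681998) = 129.63 ≈ 129.6 kN.
ΣF_x = 0: A_x − T·cos43° = 0 → A_x = 129.63 × 0.731354 = 94.81 kN.
ΣF_y = 0: A_y + T·sin43° − 70 − 45 = 0 → A_y = 115 − 129.63 × 0.681998 = 26.59 kN.

T = 129.6 kN, A_x = 94.81 kN, A_y = 26.59 kN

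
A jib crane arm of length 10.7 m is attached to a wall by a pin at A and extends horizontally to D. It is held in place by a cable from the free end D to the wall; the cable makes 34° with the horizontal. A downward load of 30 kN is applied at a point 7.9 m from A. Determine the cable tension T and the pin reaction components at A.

T = 39.61 kN, A_x = 32.84 kN, A_y = 7.850 kN

ΣM about A: T·sin34°·10.7 − 30·7.9 = 0 → T = 237/(10.7·0.559193) = 39.6098 ≈ 39.61 kN.
ΣF_x = 0: A_x − T·cos34° = 0 → A_x = 39.6098 × 0.829038 = 32.84 kN.
ΣF_y = 0: A_y + T·sin34° − 30 = 0 → A_y = 30 − 39.6098 × 0.559193 = 7.850 kN.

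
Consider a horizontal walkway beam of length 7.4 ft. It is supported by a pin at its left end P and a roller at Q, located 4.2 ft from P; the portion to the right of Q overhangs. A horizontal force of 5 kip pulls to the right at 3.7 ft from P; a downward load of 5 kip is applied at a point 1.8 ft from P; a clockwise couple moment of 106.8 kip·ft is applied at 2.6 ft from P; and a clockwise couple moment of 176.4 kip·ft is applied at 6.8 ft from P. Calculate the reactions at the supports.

P_x = -5.000 kip, P_y = -64.57 kip, Q_y = 69.57 kip

ΣM about P: Q_y·4.2 − 5·1.8 − 106.8 − 176.4 = 0 → Q_y = 292.2/4.2 = 69.5714 ≈ 69.57 kip.
ΣF_y = 0: P_y + 69.5714 − 5 = 0 → P_y = -64.57 kip.
ΣF_x = 0: P_x + 5 = 0 → P_x = -5.000 kip.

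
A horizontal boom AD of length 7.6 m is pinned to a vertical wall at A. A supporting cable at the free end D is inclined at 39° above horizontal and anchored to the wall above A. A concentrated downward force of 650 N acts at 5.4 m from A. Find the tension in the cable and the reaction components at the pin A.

T = 733.9 N, A_x = 570.3 N, A_y = 188.2 N

ΣM about A: T·sin39°·7.6 − 650·5.4 = 0 → T = 3510/(7.6·0.62932) = 733.875 ≈ 733.9 N.
ΣF_x = 0: A_x − T·cos39° = 0 → A_x = 733.875 × 0.777146 = 570.3 N.
ΣF_y = 0: A_y + T·sin39° − 650 = 0 → A_y = 650 − 733.875 × 0.62932 = 188.2 N.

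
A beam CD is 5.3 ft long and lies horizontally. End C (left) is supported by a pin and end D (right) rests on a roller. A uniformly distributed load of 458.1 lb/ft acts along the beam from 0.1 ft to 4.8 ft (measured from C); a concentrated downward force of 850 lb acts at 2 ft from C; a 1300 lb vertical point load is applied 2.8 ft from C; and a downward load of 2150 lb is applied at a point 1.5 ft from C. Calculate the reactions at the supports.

C_x = 0, C_y = 3842 lb, D_y = 2611 lb

Resultant of the distributed load: 458.1 × 4.7 = 2153.07 lb at 2.45 ft from C.
Moments about C: D_y·5.3 − (458.1·4.7)·2.45 − 850·2 − 1300·2.8 − 2150·1.5 = 0 → D_y = 13840.0215/5.3 = 2611.32 ≈ 2611 lb.
ΣF_y = 0: C_y + 2611.32 − 458.1·4.7 − 850 − 1300 − 2150 = 0 → C_y = 3842 lb.
ΣF_x = 0: no horizontal applied forces, so C_x = 0.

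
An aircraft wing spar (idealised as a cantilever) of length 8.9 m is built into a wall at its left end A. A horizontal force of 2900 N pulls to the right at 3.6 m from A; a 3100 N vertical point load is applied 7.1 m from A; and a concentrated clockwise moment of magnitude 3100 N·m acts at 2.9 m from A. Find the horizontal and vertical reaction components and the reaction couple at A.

ΣF_x = 0: A_x + 2900 = 0 → A_x = -2900 N.
ΣF_y = 0: A_y − 3100 = 0 → A_y = 3100 N.
ΣM about A: M_A − 3100·7.1 − 3100 = 0 → M_A = 25110 N·m.

A_x = -2900 N, A_y = 3100 N, M_A = 25110 N·m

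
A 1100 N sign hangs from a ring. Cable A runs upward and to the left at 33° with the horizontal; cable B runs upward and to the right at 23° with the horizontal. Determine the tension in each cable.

T_A = 1221 N, T_B = 1113 N

ΣF_x = 0: −T_A·cos33° + T_B·cos23° = 0 → T_B = 0.911098·T_A.
ΣF_y = 0: T_A·sin33° + T_B·sin23° = 1100.
Substitute: T_A·(0.544639 + 0.911098·0.390731) = 1100 → T_A = 1221.36 ≈ 1221 N.
Then T_B = 0.911098 × 1221.36 = 1113 N.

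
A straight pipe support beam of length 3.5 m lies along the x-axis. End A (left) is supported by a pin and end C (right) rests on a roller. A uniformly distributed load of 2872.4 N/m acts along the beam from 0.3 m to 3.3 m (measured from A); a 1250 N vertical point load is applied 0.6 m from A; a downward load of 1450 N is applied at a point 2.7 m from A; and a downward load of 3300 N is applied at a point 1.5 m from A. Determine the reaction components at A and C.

Resultant of the distributed load: 2872.4 × 3 = 8617.2 N at 1.8 m from A.
Taking moments about A: C_y·3.5 − (2872.4·3)·1.8 − 1250·0.6 − 1450·2.7 − 3300·1.5 = 0 → C_y = 25125.96/3.5 = 7178.85 ≈ 7179 N.
ΣF_y = 0: A_y + 7178.85 − 2872.4·3 − 1250 − 1450 − 3300 = 0 → A_y = 7438 N.
ΣF_x = 0: no horizontal applied forces, so A_x = 0.

A_x = 0, A_y = 7438 N, C_y = 7179 N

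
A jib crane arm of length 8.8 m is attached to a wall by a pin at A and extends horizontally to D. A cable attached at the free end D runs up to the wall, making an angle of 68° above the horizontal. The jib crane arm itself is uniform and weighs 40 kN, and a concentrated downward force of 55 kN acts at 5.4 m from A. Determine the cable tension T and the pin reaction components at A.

T = 57.97 kN, A_x = 21.72 kN, A_y = 41.25 kN

ΣM about A: T·sin68°·8.8 − 40·4.4 − 55·5.4 = 0 → T = 473/(8.8·0.927184) = 57.9712 ≈ 57.97 kN.
ΣF_x = 0: A_x − T·cos68° = 0 → A_x = 57.9712 × 0.374607 = 21.72 kN.
ΣF_y = 0: A_y + T·sin68° − 40 − 55 = 0 → A_y = 95 − 57.9712 × 0.927184 = 41.25 kN.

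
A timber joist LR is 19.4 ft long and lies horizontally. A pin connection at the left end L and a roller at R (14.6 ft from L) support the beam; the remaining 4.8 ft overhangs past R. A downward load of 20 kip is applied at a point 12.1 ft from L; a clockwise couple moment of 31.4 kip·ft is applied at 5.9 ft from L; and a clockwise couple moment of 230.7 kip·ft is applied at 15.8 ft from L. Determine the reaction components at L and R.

Taking moments about L: R_y·14.6 − 20·12.1 − 31.4 − 230.7 = 0 → R_y = 504.1/14.6 = 34.5274 ≈ 34.53 kip.
ΣF_y = 0: L_y + 34.5274 − 20 = 0 → L_y = -14.53 kip.
ΣF_x = 0: no horizontal applied forces, so L_x = 0.

L_x = 0, L_y = -14.53 kip, R_y = 34.53 kip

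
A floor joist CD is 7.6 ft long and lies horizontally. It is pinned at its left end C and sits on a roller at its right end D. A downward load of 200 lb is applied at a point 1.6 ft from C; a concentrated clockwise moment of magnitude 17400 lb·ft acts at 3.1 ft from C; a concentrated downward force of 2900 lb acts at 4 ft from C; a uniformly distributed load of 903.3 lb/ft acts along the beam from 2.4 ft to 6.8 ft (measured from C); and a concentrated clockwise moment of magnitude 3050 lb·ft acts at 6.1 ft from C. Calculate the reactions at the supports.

Resultant of the distributed load: 903.3 × 4.4 = 3974.52 lb at 4.6 ft from C.
ΣM about C: D_y·7.6 − 200·1.6 − 17400 − 2900·4 − (903.3·4.4)·4.6 − 3050 = 0 → D_y = 50652.792/7.6 = 6664.84 ≈ 6665 lb.
ΣF_y = 0: C_y + 6664.84 − 200 − 2900 − 903.3·4.4 = 0 → C_y = 409.7 lb.
ΣF_x = 0: no horizontal applied forces, so C_x = 0.

C_x = 0, C_y = 409.7 lb, D_y = 6665 lb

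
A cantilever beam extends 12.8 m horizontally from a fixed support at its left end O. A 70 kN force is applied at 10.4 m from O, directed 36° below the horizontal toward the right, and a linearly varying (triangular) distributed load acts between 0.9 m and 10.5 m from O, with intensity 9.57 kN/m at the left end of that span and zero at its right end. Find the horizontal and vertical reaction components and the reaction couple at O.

Resultant of the triangular load: ½ × 9.57 × 9.6 = 45.936 kN, acting at 4.1 m from O (one-third of the span from the peak).
ΣF_x = 0: O_x + 70·cos36° = 0 → O_x = -56.63 kN.
ΣF_y = 0: O_y − 70·sin36° − ½·9.57·9.6 = 0 → O_y = 87.08 kN.
ΣM about O: M_O − 70·sin36°·10.4 − (½·9.57·9.6)·4.1 = 0 → M_O = 616.2 kN·m.

O_x = -56.63 kN, O_y = 87.08 kN, M_O = 616.2 kN·m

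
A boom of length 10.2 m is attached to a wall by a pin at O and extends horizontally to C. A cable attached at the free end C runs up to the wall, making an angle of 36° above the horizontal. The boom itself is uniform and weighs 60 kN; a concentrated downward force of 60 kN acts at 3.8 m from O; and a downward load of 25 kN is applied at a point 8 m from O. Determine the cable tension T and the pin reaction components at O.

T = 122.4 kN, O_x = 99.05 kN, O_y = 73.04 kN

ΣM about O: T·sin36°·10.2 − 60·5.1 − 60·3.8 − 25·8 = 0 → T = 734/(10.2·0.587785) = 122.427 ≈ 122.4 kN.
ΣF_x = 0: O_x − T·cos36° = 0 → O_x = 122.427 × 0.809017 = 99.05 kN.
ΣF_y = 0: O_y + T·sin36° − 60 − 60 − 25 = 0 → O_y = 145 − 122.427 × 0.587785 = 73.04 kN.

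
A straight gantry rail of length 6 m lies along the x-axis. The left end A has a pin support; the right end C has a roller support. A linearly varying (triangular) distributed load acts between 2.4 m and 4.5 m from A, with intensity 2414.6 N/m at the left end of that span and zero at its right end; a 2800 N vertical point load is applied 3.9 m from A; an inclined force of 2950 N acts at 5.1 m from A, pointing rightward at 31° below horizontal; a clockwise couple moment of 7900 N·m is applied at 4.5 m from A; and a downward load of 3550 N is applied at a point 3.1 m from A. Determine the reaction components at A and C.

A_x = -2529 N, A_y = 2832 N, C_y = 7572 N

Resultant of the triangular load: ½ × 2414.6 × 2.1 = 2535.33 N, acting at 3.1 m from A (one-third of the span from the peak).
Taking moments about A: C_y·6 − (½·2414.6·2.1)·3.1 − 2800·3.9 − 2950·sin31°·5.1 − 7900 − 3550·3.1 = 0 → C_y = 45433.3/6 = 7572.22 ≈ 7572 N.
ΣF_y = 0: A_y + 7572.22 − ½·2414.6·2.1 − 2800 − 2950·sin31° − 3550 = 0 → A_y = 2832 N.
ΣF_x = 0: A_x + 2950·cos31° = 0 → A_x = -2529 N.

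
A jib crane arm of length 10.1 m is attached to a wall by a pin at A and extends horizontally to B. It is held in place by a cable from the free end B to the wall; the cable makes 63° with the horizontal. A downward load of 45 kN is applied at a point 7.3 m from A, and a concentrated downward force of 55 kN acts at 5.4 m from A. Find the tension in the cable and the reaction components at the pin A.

ΣM about A: T·sin63°·10.1 − 45·7.3 − 55·5.4 = 0 → T = 625.5/(10.1·0.891007) = 69.5064 ≈ 69.51 kN.
ΣF_x = 0: A_x − T·cos63° = 0 → A_x = 69.5064 × 0.45399 = 31.56 kN.
ΣF_y = 0: A_y + T·sin63° − 45 − 55 = 0 → A_y = 100 − 69.5064 × 0.891007 = 38.07 kN.

T = 69.51 kN, A_x = 31.56 kN, A_y = 38.07 kN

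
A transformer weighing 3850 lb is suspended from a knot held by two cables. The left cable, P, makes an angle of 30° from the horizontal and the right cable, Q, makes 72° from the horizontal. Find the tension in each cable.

T_P = 1216 lb, T_Q = 3409 lb

ΣF_x = 0: −T_P·cos30° + T_Q·cos72° = 0 → T_Q = 2.80252·T_P.
ΣF_y = 0: T_P·sin30° + T_Q·sin72° = 3850.
Substitute: T_P·(0.5 + 2.80252·0.951057) = 3850 → T_P = 1216.29 ≈ 1216 lb.
Then T_Q = 2.80252 × 1216.29 = 3409 lb.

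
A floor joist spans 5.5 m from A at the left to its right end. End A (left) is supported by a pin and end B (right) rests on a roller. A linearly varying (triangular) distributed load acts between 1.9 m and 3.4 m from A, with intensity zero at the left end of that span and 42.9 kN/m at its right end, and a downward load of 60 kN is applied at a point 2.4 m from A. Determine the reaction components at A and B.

Resultant of the triangular load: ½ × 42.9 × 1.5 = 32.175 kN, acting at 2.9 m from A (one-third of the span from the peak).
ΣM about A: B_y·5.5 − (½·42.9·1.5)·2.9 − 60·2.4 = 0 → B_y = 237.3075/5.5 = 43.1468 ≈ 43.15 kN.
ΣF_y = 0: A_y + 43.1468 − ½·42.9·1.5 − 60 = 0 → A_y = 49.03 kN.
ΣF_x = 0: no horizontal applied forces, so A_x = 0.

A_x = 0, A_y = 49.03 kN, B_y = 43.15 kN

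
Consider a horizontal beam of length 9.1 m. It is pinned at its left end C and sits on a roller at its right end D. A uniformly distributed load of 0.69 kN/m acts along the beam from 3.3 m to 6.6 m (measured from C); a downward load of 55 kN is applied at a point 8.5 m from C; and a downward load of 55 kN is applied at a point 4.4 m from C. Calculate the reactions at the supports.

Resultant of the distributed load: 0.69 × 3.3 = 2.277 kN at 4.95 m from C.
Taking moments about C: D_y·9.1 − (0.69·3.3)·4.95 − 55·8.5 − 55·4.4 = 0 → D_y = 720.77115/9.1 = 79.2056 ≈ 79.21 kN.
ΣF_y = 0: C_y + 79.2056 − 0.69·3.3 − 55 − 55 = 0 → C_y = 33.07 kN.
ΣF_x = 0: no horizontal applied forces, so C_x = 0.

C_x = 0, C_y = 33.07 kN, D_y = 79.21 kN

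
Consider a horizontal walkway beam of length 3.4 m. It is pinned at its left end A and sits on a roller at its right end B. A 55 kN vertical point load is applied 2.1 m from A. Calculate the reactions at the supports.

A_x = 0, A_y = 21.03 kN, B_y = 33.97 kN

Moments about A: B_y·3.4 − 55·2.1 = 0 → B_y = 115.5/3.4 = 33.9706 ≈ 33.97 kN.
ΣF_y = 0: A_y + 33.9706 − 55 = 0 → A_y = 21.03 kN.
ΣF_x = 0: no horizontal applied forces, so A_x = 0.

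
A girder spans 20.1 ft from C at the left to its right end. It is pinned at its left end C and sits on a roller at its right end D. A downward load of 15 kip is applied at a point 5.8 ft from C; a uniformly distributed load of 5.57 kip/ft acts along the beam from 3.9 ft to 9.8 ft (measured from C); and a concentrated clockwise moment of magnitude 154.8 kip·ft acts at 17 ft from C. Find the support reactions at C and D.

Resultant of the distributed load: 5.57 × 5.9 = 32.863 kip at 6.85 ft from C.
Taking moments about C: D_y·20.1 − 15·5.8 − (5.57·5.9)·6.85 − 154.8 = 0 → D_y = 466.91155/20.1 = 23.2294 ≈ 23.23 kip.
ΣF_y = 0: C_y + 23.2294 − 15 − 5.57·5.9 = 0 → C_y = 24.63 kip.
ΣF_x = 0: no horizontal applied forces, so C_x = 0.

C_x = 0, C_y = 24.63 kip, D_y = 23.23 kip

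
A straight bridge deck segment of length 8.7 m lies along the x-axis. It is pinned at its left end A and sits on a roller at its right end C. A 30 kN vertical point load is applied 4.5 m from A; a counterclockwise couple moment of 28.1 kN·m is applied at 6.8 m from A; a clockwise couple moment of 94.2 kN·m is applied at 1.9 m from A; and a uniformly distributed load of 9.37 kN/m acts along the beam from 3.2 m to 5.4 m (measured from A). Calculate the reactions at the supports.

A_x = 0, A_y = 17.31 kN, C_y = 33.30 kN

Resultant of the distributed load: 9.37 × 2.2 = 20.614 kN at 4.3 m from A.
Moments about A: C_y·8.7 − 30·4.5 + 28.1 − 94.2 − (9.37·2.2)·4.3 = 0 → C_y = 289.7402/8.7 = 33.3035 ≈ 33.30 kN.
ΣF_y = 0: A_y + 33.3035 − 30 − 9.37·2.2 = 0 → A_y = 17.31 kN.
ΣF_x = 0: no horizontal applied forces, so A_x = 0.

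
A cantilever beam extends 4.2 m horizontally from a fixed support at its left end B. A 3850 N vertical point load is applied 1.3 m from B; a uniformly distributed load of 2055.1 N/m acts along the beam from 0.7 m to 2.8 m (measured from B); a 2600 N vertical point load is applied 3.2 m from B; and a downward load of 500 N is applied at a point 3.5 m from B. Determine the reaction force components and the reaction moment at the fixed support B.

Resultant of the distributed load: 2055.1 × 2.1 = 4315.71 N at 1.75 m from B.
ΣF_x = 0: B_x = 0.
ΣF_y = 0: B_y − 3850 − 2055.1·2.1 − 2600 − 500 = 0 → B_y = 11270 N.
ΣM about B: M_B − 3850·1.3 − (2055.1·2.1)·1.75 − 2600·3.2 − 500·3.5 = 0 → M_B = 22630 N·m.

B_x = 0, B_y = 11270 N, M_B = 22630 N·m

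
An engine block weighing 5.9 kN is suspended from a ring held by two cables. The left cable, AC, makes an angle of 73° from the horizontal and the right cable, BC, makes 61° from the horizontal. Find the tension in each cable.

T_AC = 3.976 kN, T_BC = 2.398 kN

ΣF_x = 0: −T_AC·cos73° + T_BC·cos61° = 0 → T_BC = 0.603065·T_AC.
ΣF_y = 0: T_AC·sin73° + T_BC·sin61° = 5.9.
Substitute: T_AC·(0.956305 + 0.603065·0.87462) = 5.9 → T_AC = 3.97639 ≈ 3.976 kN.
Then T_BC = 0.603065 × 3.97639 = 2.398 kN.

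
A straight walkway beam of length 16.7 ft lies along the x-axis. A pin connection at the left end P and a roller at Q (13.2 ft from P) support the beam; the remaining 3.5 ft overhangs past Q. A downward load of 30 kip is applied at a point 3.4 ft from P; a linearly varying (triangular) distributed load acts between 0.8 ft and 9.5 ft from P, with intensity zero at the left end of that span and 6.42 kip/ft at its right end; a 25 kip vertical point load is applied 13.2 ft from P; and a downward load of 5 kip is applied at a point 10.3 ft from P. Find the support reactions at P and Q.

Resultant of the triangular load: ½ × 6.42 × 8.7 = 27.927 kip, acting at 6.6 ft from P (one-third of the span from the peak).
Moments about P: Q_y·13.2 − 30·3.4 − (½·6.42·8.7)·6.6 − 25·13.2 − 5·10.3 = 0 → Q_y = 667.8182/13.2 = 50.5923 ≈ 50.59 kip.
ΣF_y = 0: P_y + 50.5923 − 30 − ½·6.42·8.7 − 25 − 5 = 0 → P_y = 37.33 kip.
ΣF_x = 0: no horizontal applied forces, so P_x = 0.

P_x = 0, P_y = 37.33 kip, Q_y = 50.59 kip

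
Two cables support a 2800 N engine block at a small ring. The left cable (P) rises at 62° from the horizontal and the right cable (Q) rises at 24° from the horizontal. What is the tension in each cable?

ΣF_x = 0: −T_P·cos62° + T_Q·cos24° = 0 → T_Q = 0.513901·T_P.
ΣF_y = 0: T_P·sin62° + T_Q·sin24° = 2800.
Substitute: T_P·(0.882948 + 0.513901·0.406737) = 2800 → T_P = 2564.17 ≈ 2564 N.
Then T_Q = 0.513901 × 2564.17 = 1318 N.

T_P = 2564 N, T_Q = 1318 N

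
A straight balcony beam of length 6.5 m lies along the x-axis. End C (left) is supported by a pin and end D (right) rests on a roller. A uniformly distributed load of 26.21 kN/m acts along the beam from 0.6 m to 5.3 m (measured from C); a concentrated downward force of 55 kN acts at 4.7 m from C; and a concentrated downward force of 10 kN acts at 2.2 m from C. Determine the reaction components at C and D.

C_x = 0, C_y = 89.13 kN, D_y = 99.06 kN

Resultant of the distributed load: 26.21 × 4.7 = 123.187 kN at 2.95 m from C.
ΣM about C: D_y·6.5 − (26.21·4.7)·2.95 − 55·4.7 − 10·2.2 = 0 → D_y = 643.90165/6.5 = 99.0618 ≈ 99.06 kN.
ΣF_y = 0: C_y + 99.0618 − 26.21·4.7 − 55 − 10 = 0 → C_y = 89.13 kN.
ΣF_x = 0: no horizontal applied forces, so C_x = 0.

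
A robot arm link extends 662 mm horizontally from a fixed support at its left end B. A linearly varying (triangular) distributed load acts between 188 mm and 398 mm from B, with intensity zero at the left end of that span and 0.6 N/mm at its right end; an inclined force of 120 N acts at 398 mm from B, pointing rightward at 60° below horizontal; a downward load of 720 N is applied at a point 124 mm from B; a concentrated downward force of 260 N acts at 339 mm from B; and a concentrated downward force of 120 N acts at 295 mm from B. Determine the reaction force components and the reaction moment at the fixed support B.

B_x = -60.00 N, B_y = 1267 N, M_B = 274800 N·mm

Resultant of the triangular load: ½ × 0.6 × 210 = 63 N, acting at 328 mm from B (one-third of the span from the peak).
ΣF_x = 0: B_x + 120·cos60° = 0 → B_x = -60.00 N.
ΣF_y = 0: B_y − ½·0.6·210 − 120·sin60° − 720 − 260 − 120 = 0 → B_y = 1267 N.
ΣM about B: M_B − (½·0.6·210)·328 − 120·sin60°·398 − 720·124 − 260·339 − 120·295 = 0 → M_B = 274800 N·mm.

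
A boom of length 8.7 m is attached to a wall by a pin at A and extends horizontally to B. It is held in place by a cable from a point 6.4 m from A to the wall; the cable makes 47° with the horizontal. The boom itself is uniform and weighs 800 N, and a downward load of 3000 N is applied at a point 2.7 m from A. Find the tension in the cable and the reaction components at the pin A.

T = 2474 N, A_x = 1687 N, A_y = 1991 N

ΣM about A: T·sin47°·6.4 − 800·4.35 − 3000·2.7 = 0 → T = 11580/(6.4·0.731354) = 2474.01 ≈ 2474 N.
ΣF_x = 0: A_x − T·cos47° = 0 → A_x = 2474.01 × 0.681998 = 1687 N.
ΣF_y = 0: A_y + T·sin47° − 800 − 3000 = 0 → A_y = 3800 − 2474.01 × 0.731354 = 1991 N.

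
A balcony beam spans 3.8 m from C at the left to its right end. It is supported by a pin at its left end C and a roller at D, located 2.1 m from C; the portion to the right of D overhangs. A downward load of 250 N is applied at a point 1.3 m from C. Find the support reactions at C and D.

Moments about C: D_y·2.1 − 250·1.3 = 0 → D_y = 325/2.1 = 154.762 ≈ 154.8 N.
ΣF_y = 0: C_y + 154.762 − 250 = 0 → C_y = 95.24 N.
ΣF_x = 0: no horizontal applied forces, so C_x = 0.

C_x = 0, C_y = 95.24 N, D_y = 154.8 N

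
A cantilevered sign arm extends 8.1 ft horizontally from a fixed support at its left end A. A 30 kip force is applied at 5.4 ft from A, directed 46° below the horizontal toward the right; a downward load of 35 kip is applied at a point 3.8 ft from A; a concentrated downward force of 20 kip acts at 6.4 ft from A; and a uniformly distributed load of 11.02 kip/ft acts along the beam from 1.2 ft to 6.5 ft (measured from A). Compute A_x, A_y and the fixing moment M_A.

A_x = -20.84 kip, A_y = 135.0 kip, M_A = 602.4 kip·ft

Resultant of the distributed load: 11.02 × 5.3 = 58.406 kip at 3.85 ft from A.
ΣF_x = 0: A_x + 30·cos46° = 0 → A_x = -20.84 kip.
ΣF_y = 0: A_y − 30·sin46° − 35 − 20 − 11.02·5.3 = 0 → A_y = 135.0 kip.
ΣM about A: M_A − 30·sin46°·5.4 − 35·3.8 − 20·6.4 − (11.02·5.3)·3.85 = 0 → M_A = 602.4 kip·ft.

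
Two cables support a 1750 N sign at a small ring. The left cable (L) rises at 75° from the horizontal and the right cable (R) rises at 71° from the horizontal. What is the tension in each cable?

T_L = 1019 N, T_R = 810.0 N

ΣF_x = 0: −T_L·cos75° + T_R·cos71° = 0 → T_R = 0.794977·T_L.
ΣF_y = 0: T_L·sin75° + T_R·sin71° = 1750.
Substitute: T_L·(0.965926 + 0.794977·0.945519) = 1750 → T_L = 1018.87 ≈ 1019 N.
Then T_R = 0.794977 × 1018.87 = 810.0 N.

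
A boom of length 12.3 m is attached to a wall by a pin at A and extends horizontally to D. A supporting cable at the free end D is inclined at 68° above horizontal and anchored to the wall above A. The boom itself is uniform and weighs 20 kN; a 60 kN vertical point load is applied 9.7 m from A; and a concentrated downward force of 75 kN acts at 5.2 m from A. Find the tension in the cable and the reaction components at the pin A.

ΣM about A: T·sin68°·12.3 − 20·6.15 − 60·9.7 − 75·5.2 = 0 → T = 1095/(12.3·0.927184) = 96.0159 ≈ 96.02 kN.
ΣF_x = 0: A_x − T·cos68° = 0 → A_x = 96.0159 × 0.374607 = 35.97 kN.
ΣF_y = 0: A_y + T·sin68° − 20 − 60 − 75 = 0 → A_y = 155 − 96.0159 × 0.927184 = 65.98 kN.

T = 96.02 kN, A_x = 35.97 kN, A_y = 65.98 kN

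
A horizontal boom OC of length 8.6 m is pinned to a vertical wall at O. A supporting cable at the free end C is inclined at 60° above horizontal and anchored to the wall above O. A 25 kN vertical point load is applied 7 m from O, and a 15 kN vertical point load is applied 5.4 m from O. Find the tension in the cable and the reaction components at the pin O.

T = 34.37 kN, O_x = 17.19 kN, O_y = 10.23 kN

ΣM about O: T·sin60°·8.6 − 25·7 − 15·5.4 = 0 → T = 256/(8.6·0.866025) = 34.3725 ≈ 34.37 kN.
ΣF_x = 0: O_x − T·cos60° = 0 → O_x = 34.3725 × 0.5 = 17.19 kN.
ΣF_y = 0: O_y + T·sin60° − 25 − 15 = 0 → O_y = 40 − 34.3725 × 0.866025 = 10.23 kN.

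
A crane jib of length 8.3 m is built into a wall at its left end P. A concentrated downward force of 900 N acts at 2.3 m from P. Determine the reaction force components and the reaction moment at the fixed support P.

P_x = 0, P_y = 900.0 N, M_P = 2070 N·m

ΣF_x = 0: P_x = 0.
ΣF_y = 0: P_y − 900 = 0 → P_y = 900.0 N.
ΣM about P: M_P − 900·2.3 = 0 → M_P = 2070 N·m.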